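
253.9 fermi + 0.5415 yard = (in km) 0.0004951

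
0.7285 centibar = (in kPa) 0.7285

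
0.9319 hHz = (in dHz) 931.9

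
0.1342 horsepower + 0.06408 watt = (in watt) 100.1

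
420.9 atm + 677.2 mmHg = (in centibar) 4.274e+04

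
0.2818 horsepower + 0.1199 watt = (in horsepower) 0.282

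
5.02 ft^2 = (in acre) 0.0001152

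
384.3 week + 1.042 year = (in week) 438.6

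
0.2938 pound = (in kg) 0.1333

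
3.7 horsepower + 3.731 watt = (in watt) 2763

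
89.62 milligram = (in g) 0.08962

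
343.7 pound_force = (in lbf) 343.7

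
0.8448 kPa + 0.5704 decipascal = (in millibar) 8.449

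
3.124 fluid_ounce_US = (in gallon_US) 0.02441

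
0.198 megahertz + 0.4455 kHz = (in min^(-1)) 1.191e+07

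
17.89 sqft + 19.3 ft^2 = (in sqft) 37.19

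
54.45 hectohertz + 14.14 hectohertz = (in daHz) 685.9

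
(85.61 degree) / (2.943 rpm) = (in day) 5.611e-05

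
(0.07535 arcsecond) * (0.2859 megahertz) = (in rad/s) 0.1044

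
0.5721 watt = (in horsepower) 0.0007672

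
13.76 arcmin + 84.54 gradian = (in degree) 76.32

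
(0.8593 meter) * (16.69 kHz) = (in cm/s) 1.434e+06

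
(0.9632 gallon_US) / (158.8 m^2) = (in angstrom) 2.296e+05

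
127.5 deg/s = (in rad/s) 2.225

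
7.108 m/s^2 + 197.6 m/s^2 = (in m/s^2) 204.7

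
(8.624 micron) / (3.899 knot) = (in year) 1.363e-13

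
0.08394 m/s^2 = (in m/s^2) 0.08394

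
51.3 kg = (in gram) 5.13e+04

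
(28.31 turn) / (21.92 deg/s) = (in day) 0.005381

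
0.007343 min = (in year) 1.397e-08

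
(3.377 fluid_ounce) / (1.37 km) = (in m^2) 7.29e-08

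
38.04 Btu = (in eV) 2.505e+23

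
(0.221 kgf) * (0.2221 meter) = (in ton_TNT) 1.15e-10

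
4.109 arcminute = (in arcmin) 4.109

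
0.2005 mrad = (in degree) 0.01149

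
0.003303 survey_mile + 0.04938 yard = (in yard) 5.863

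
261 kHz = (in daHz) 2.61e+04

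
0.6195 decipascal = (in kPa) 6.195e-05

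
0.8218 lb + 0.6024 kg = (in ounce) 34.4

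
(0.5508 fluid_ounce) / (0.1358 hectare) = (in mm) 1.199e-05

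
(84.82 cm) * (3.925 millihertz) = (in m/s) 0.003329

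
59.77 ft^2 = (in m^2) 5.553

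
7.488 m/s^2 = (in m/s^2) 7.488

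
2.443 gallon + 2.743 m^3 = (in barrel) 17.31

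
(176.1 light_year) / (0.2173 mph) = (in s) 1.715e+19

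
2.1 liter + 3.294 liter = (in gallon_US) 1.425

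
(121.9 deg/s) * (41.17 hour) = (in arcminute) 1.084e+09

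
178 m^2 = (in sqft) 1916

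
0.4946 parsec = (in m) 1.526e+16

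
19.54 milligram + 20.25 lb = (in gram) 9185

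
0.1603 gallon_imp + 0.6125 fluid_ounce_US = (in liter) 0.7469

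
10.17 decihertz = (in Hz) 1.017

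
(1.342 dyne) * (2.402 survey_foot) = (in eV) 6.132e+13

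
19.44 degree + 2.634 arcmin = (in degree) 19.48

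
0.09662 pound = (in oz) 1.546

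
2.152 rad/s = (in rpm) 20.55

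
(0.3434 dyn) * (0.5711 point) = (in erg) 0.006919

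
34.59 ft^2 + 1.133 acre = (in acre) 1.134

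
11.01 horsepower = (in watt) 8210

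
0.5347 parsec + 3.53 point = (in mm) 1.65e+19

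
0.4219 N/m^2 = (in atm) 4.164e-06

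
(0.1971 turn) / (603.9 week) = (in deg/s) 1.943e-07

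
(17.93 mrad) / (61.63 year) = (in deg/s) 5.286e-10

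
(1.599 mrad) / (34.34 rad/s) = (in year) 1.477e-12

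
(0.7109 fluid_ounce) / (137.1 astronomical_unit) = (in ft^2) 1.103e-17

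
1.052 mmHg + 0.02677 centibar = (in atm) 0.001648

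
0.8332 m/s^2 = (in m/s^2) 0.8332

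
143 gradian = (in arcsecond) 4.633e+05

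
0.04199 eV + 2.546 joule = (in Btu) 0.002413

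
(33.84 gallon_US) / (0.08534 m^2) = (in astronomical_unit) 1.003e-11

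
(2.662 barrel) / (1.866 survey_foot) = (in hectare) 7.441e-05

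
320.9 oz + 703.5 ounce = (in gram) 2.904e+04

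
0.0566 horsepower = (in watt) 42.21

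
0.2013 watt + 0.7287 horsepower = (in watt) 543.6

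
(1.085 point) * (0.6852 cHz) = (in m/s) 2.623e-06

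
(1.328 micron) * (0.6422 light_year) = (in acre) 1.994e+06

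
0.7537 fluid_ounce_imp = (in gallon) 0.005657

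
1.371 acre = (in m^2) 5548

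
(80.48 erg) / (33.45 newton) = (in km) 2.406e-10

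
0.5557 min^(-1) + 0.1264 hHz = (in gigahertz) 1.265e-08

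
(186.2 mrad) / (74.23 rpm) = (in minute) 0.0003992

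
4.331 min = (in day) 0.003008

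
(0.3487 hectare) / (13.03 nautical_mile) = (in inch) 5.689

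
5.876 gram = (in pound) 0.01295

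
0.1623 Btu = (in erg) 1.712e+09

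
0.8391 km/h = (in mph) 0.5214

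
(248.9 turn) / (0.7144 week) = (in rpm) 0.03456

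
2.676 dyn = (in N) 2.676e-05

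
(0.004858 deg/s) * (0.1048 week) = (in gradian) 342.1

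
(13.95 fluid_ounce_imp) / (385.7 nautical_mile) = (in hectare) 5.549e-14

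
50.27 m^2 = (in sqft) 541.1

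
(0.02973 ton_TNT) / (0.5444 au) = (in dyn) 152.7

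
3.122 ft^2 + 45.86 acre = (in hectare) 18.56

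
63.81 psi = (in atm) 4.342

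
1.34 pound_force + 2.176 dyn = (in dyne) 5.961e+05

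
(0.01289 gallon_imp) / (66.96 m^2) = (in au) 5.85e-18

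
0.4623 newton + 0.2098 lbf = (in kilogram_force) 0.1423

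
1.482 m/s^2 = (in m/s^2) 1.482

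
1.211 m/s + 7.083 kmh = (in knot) 6.179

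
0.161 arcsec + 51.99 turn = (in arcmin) 1.123e+06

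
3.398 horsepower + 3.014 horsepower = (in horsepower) 6.412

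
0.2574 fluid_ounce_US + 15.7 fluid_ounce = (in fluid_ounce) 15.96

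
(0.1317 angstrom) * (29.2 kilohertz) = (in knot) 7.475e-07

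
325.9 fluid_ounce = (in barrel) 0.06062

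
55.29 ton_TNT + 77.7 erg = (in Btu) 2.193e+08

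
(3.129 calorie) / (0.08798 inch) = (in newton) 5858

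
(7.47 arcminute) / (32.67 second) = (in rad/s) 6.651e-05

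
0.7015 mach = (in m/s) 238.9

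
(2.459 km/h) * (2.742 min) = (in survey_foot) 368.7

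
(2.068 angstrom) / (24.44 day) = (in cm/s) 9.793e-15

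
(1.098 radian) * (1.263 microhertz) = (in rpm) 1.324e-05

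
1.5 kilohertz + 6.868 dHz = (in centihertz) 1.501e+05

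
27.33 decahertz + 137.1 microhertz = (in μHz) 2.733e+08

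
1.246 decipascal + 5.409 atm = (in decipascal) 5.481e+06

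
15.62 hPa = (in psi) 0.2265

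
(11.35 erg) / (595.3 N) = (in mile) 1.185e-12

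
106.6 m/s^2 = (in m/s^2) 106.6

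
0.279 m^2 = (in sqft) 3.003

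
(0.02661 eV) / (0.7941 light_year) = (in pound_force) 1.276e-37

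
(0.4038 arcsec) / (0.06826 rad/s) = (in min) 4.78e-07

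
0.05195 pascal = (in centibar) 5.195e-05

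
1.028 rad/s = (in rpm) 9.817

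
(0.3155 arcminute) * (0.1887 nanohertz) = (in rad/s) 1.732e-14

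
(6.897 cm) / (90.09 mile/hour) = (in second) 0.001713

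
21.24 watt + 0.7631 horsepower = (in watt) 590.3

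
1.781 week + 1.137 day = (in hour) 326.5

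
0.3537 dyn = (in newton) 3.537e-06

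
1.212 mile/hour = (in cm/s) 54.18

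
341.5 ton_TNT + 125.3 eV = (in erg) 1.429e+19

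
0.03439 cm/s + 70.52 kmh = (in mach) 0.05753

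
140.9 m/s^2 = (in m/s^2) 140.9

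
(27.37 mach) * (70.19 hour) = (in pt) 6.675e+12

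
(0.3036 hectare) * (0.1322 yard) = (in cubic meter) 367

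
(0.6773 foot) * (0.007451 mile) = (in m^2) 2.475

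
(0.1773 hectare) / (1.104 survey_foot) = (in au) 3.522e-08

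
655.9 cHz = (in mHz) 6559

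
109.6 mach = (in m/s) 3.732e+04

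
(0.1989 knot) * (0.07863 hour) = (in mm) 2.896e+04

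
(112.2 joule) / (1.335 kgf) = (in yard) 9.372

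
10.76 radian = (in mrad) 1.076e+04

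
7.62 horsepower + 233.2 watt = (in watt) 5915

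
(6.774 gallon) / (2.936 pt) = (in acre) 0.006118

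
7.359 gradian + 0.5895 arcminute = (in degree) 6.633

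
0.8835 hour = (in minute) 53.01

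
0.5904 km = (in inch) 2.324e+04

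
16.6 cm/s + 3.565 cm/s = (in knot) 0.392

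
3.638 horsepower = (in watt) 2713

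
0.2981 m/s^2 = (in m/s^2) 0.2981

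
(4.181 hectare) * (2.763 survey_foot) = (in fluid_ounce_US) 1.191e+09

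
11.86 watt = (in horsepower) 0.0159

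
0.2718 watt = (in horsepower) 0.0003645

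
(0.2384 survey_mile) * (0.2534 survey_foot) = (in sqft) 319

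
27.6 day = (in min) 3.974e+04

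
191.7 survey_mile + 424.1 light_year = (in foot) 1.316e+19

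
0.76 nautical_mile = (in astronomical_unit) 9.409e-09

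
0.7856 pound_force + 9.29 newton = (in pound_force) 2.874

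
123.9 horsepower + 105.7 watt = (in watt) 9.25e+04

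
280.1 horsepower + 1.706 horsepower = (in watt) 2.101e+05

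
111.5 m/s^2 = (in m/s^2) 111.5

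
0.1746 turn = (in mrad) 1097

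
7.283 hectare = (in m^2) 7.283e+04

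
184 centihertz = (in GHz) 1.84e-09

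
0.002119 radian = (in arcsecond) 437.1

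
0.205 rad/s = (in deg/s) 11.75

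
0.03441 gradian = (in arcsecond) 111.5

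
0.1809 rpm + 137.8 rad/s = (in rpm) 1316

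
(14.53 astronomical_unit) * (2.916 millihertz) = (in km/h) 2.282e+10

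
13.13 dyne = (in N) 0.0001313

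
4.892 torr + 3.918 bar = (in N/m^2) 3.925e+05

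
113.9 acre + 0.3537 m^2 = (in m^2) 4.609e+05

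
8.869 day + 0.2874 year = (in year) 0.3117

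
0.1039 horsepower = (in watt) 77.48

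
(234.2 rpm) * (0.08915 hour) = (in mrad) 7.871e+06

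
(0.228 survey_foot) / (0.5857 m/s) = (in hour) 3.296e-05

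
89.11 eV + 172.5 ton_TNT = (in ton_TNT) 172.5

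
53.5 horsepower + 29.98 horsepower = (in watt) 6.225e+04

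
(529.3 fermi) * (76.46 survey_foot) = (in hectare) 1.234e-15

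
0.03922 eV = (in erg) 6.284e-14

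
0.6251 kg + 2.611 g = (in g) 627.7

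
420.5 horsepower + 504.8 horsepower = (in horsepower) 925.3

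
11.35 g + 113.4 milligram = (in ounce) 0.4044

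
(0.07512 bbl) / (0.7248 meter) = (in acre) 4.072e-06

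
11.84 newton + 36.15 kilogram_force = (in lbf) 82.36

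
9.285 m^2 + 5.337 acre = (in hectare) 2.161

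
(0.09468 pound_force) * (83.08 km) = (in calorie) 8363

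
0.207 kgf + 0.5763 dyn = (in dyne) 2.03e+05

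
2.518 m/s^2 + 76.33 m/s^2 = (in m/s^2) 78.85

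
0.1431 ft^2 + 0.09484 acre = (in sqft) 4131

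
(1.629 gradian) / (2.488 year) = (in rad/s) 3.261e-10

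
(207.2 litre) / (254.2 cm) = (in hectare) 8.151e-06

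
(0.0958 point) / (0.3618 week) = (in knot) 3.002e-10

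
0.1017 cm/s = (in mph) 0.002275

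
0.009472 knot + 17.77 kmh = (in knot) 9.605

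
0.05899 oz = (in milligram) 1672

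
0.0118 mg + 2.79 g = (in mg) 2790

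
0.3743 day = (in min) 539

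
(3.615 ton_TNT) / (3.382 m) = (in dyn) 4.472e+14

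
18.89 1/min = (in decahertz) 0.03148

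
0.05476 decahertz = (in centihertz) 54.76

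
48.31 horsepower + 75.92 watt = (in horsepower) 48.41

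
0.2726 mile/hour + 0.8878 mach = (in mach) 0.8882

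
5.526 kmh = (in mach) 0.004508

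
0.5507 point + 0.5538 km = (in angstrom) 5.538e+12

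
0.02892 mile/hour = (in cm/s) 1.293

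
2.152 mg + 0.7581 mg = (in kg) 2.91e-06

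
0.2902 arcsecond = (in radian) 1.407e-06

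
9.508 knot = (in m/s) 4.891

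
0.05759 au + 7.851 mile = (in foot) 2.827e+10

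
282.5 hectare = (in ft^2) 3.041e+07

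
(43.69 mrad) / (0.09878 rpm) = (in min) 0.07039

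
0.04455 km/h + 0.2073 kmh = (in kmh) 0.2519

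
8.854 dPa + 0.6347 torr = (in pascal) 85.51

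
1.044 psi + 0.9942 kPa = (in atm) 0.08085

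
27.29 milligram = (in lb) 6.016e-05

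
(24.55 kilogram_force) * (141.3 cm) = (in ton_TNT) 8.131e-08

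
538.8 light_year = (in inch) 2.007e+20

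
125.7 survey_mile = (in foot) 6.637e+05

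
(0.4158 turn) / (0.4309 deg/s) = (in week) 0.0005744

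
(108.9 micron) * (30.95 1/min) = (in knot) 0.0001092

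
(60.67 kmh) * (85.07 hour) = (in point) 1.463e+10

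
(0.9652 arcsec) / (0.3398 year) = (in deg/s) 2.502e-11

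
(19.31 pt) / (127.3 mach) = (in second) 1.572e-07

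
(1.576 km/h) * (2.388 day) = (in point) 2.56e+08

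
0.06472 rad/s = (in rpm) 0.618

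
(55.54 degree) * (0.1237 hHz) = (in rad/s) 11.99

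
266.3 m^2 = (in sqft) 2866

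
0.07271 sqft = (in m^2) 0.006755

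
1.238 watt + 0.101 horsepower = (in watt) 76.55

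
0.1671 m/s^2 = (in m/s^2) 0.1671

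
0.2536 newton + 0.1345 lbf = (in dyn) 8.519e+04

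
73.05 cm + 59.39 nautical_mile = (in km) 110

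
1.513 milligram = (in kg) 1.513e-06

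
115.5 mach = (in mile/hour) 8.797e+04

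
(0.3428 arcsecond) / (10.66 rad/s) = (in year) 4.944e-15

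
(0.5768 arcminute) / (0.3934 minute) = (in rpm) 6.788e-05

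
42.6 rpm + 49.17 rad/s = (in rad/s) 53.63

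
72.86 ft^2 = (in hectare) 0.0006769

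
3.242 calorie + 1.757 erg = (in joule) 13.56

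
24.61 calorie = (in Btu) 0.0976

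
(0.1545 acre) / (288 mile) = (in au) 9.017e-15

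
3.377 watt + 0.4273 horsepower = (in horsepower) 0.4318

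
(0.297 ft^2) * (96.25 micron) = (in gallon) 0.0007016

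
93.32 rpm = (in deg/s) 559.9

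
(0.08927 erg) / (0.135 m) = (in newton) 6.613e-08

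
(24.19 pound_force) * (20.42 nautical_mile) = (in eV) 2.54e+25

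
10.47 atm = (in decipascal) 1.061e+07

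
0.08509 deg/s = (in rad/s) 0.001485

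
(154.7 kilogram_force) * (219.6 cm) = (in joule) 3332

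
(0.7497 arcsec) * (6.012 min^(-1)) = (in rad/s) 3.642e-07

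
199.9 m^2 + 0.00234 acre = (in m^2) 209.4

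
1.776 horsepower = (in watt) 1324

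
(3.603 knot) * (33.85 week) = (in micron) 3.795e+13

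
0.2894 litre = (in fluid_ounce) 9.786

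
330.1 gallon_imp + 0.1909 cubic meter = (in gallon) 446.9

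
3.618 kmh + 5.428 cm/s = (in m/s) 1.059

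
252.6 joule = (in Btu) 0.2394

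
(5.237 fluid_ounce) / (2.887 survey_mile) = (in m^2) 3.333e-08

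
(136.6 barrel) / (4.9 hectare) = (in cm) 0.04432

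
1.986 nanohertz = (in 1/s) 1.986e-09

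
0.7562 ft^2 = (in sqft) 0.7562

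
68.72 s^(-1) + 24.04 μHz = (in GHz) 6.872e-08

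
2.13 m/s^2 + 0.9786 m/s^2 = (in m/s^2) 3.109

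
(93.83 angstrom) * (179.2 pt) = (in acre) 1.466e-13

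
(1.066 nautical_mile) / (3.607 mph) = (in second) 1224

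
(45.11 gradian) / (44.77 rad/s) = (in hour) 4.396e-06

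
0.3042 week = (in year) 0.005834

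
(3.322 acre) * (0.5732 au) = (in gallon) 3.045e+17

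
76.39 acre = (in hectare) 30.91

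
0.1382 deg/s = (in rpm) 0.02303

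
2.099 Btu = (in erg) 2.215e+10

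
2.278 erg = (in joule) 2.278e-07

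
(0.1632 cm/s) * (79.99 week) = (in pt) 2.238e+08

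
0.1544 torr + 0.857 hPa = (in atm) 0.001049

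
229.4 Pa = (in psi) 0.03327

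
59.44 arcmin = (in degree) 0.9907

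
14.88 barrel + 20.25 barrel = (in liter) 5585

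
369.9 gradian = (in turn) 0.9247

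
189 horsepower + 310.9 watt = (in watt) 1.412e+05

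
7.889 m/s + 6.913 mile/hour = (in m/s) 10.98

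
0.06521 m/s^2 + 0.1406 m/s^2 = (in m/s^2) 0.2058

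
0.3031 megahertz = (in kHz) 303.1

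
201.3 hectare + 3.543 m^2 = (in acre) 497.4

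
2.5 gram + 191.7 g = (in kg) 0.1942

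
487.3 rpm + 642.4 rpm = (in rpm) 1130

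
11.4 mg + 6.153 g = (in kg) 0.006164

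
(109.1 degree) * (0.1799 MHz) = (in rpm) 3.271e+06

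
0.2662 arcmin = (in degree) 0.004437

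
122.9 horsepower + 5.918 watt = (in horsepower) 122.9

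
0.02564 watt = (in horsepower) 3.438e-05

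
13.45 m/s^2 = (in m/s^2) 13.45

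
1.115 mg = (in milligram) 1.115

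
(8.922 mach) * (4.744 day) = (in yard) 1.362e+09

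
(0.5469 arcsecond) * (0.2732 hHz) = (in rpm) 0.0006917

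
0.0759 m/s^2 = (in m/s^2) 0.0759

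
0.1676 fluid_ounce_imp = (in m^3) 4.762e-06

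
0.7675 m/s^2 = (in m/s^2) 0.7675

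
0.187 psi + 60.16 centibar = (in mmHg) 460.9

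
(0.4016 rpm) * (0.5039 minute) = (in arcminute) 4371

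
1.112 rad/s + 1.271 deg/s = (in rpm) 10.83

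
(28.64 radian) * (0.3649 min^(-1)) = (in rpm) 1.663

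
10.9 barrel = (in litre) 1733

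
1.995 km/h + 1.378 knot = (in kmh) 4.547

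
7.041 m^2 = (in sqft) 75.79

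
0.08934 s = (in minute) 0.001489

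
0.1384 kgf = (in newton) 1.357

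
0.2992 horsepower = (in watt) 223.1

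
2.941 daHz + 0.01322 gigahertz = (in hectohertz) 1.322e+05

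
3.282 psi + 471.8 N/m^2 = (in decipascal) 2.31e+05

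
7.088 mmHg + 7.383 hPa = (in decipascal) 1.683e+04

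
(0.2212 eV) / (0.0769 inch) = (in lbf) 4.079e-18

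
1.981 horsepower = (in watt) 1477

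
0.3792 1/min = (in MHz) 6.32e-09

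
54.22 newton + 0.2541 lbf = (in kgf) 5.644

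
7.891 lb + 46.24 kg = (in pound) 109.8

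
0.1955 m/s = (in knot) 0.38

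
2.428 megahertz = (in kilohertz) 2428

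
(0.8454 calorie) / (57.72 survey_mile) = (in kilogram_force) 3.883e-06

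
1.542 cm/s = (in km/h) 0.05551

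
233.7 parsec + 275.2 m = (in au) 4.82e+07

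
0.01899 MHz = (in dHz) 1.899e+05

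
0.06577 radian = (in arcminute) 226.1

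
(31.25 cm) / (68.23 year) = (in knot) 2.823e-10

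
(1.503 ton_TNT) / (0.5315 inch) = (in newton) 4.658e+11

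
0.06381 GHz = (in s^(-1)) 6.381e+07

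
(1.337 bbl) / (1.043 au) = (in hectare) 1.362e-16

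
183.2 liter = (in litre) 183.2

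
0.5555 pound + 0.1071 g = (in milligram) 2.521e+05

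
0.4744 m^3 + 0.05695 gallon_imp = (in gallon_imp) 104.4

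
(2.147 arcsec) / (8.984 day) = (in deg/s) 7.683e-10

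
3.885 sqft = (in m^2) 0.3609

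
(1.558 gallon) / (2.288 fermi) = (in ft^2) 2.775e+13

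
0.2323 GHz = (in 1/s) 2.323e+08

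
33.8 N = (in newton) 33.8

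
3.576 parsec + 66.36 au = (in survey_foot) 3.621e+17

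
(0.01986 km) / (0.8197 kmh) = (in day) 0.00101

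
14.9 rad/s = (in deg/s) 853.7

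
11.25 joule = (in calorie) 2.689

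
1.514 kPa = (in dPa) 1.514e+04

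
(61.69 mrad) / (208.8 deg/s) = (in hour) 4.702e-06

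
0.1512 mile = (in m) 243.3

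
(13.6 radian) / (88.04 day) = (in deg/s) 0.0001024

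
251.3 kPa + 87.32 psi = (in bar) 8.534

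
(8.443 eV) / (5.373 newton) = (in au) 1.683e-30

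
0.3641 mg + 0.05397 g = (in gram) 0.05433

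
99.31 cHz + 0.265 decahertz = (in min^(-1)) 218.6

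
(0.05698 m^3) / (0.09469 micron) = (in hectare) 60.18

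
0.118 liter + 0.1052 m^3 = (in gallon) 27.82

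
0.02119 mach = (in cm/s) 721.5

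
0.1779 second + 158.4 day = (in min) 2.281e+05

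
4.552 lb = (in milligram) 2.065e+06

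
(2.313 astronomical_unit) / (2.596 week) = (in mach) 647.2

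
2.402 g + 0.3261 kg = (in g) 328.5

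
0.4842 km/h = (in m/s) 0.1345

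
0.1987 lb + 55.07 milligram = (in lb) 0.1988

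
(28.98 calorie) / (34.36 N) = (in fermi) 3.529e+15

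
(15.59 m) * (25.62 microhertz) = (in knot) 0.0007764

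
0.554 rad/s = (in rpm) 5.29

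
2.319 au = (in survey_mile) 2.156e+08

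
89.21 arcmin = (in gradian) 1.652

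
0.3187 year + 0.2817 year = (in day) 219.1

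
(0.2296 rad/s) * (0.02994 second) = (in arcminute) 23.63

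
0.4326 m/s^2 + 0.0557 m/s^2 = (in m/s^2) 0.4883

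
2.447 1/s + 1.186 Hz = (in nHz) 3.633e+09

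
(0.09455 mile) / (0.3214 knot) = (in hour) 0.2556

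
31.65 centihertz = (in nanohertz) 3.165e+08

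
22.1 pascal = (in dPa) 221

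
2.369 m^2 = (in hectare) 0.0002369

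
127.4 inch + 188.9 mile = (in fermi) 3.04e+20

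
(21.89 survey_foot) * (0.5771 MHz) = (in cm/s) 3.85e+08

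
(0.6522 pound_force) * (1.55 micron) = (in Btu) 4.262e-09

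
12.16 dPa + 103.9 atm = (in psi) 1527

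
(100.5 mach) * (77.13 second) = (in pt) 7.482e+09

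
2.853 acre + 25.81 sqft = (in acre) 2.854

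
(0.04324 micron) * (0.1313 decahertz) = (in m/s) 5.677e-08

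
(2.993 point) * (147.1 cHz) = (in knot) 0.003019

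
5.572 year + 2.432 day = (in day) 2036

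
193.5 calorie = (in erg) 8.096e+09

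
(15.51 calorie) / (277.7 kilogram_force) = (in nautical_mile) 1.287e-05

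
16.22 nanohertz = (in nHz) 16.22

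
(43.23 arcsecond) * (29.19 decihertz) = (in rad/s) 0.0006118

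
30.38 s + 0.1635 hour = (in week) 0.001023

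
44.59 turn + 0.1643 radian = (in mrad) 2.803e+05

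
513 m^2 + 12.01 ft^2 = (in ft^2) 5534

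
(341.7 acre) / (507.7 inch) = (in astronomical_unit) 7.168e-07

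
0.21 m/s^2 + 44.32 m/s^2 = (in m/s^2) 44.53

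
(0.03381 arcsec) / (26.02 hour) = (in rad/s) 1.75e-12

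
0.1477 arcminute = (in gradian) 0.002735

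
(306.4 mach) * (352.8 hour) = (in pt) 3.756e+14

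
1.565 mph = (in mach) 0.002055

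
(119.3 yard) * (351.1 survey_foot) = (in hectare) 1.167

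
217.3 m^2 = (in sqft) 2339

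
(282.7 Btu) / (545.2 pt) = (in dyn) 1.551e+11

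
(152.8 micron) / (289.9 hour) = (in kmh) 5.271e-10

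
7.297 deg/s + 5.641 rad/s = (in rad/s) 5.768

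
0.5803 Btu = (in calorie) 146.3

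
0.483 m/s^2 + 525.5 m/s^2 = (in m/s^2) 526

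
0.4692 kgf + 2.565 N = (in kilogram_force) 0.7308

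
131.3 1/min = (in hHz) 0.02188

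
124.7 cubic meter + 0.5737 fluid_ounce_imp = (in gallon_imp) 2.743e+04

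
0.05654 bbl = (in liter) 8.989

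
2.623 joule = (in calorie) 0.6269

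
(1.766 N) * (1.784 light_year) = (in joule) 2.981e+16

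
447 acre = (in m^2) 1.809e+06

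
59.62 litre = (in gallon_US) 15.75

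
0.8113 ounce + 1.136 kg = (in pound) 2.555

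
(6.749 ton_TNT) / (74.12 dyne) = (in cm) 3.81e+15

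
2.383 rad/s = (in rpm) 22.76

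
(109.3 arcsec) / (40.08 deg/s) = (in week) 1.253e-09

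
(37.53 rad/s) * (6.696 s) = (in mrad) 2.513e+05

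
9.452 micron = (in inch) 0.0003721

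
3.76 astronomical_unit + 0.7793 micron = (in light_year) 5.946e-05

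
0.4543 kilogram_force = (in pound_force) 1.002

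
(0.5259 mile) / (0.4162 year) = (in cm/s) 0.006448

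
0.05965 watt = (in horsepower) 7.999e-05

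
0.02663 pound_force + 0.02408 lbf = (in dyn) 2.256e+04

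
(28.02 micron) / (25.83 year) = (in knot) 6.686e-14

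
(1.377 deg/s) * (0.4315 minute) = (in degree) 35.65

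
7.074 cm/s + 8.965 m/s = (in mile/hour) 20.21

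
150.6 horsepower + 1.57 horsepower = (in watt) 1.135e+05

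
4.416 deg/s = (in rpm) 0.736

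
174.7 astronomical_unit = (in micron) 2.613e+19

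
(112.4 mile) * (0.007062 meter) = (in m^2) 1277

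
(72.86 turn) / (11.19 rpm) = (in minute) 6.511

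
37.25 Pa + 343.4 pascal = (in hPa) 3.806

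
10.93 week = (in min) 1.102e+05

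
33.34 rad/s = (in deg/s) 1910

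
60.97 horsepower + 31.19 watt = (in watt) 4.55e+04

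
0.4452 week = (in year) 0.008538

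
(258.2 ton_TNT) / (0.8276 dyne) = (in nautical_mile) 7.048e+13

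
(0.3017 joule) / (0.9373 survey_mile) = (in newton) 0.0002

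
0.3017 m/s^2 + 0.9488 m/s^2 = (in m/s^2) 1.25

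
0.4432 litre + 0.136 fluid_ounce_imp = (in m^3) 0.0004471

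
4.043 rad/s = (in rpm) 38.61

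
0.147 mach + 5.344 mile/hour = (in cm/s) 5244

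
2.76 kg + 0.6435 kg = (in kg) 3.403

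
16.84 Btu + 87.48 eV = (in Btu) 16.84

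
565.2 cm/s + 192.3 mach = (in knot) 1.273e+05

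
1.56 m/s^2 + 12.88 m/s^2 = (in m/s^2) 14.44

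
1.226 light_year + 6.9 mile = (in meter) 1.16e+16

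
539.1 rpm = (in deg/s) 3235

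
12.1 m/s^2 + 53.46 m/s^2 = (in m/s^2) 65.56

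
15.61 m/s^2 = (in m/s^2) 15.61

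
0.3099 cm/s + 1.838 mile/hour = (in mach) 0.002422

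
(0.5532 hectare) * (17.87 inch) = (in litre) 2.511e+06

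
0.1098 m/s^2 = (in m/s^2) 0.1098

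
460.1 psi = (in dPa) 3.172e+07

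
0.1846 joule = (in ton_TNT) 4.412e-11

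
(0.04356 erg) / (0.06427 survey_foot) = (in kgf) 2.267e-08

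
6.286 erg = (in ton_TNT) 1.502e-16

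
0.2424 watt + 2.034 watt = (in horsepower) 0.003053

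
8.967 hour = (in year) 0.001024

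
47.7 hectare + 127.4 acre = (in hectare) 99.26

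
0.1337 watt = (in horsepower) 0.0001793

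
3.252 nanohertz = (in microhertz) 0.003252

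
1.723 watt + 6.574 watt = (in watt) 8.297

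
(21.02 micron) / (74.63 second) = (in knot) 5.475e-07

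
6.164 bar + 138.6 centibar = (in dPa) 7.55e+06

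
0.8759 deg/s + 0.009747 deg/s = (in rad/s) 0.01546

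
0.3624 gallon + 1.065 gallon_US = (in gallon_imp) 1.189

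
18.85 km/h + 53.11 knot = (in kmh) 117.2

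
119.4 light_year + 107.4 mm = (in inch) 4.447e+19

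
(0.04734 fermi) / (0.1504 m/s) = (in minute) 5.246e-18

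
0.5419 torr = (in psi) 0.01048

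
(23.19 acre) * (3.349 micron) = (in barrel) 1.977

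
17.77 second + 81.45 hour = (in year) 0.009299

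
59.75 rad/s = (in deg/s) 3423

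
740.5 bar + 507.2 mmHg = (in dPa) 7.412e+08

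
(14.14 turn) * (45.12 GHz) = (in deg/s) 2.297e+14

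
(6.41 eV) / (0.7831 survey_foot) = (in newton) 4.303e-18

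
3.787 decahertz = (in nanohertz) 3.787e+10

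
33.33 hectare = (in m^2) 3.333e+05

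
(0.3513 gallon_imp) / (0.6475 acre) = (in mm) 0.0006095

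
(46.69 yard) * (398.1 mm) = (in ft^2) 182.9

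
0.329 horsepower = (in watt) 245.3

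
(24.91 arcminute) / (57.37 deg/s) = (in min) 0.0001206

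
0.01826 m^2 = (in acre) 4.512e-06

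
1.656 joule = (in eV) 1.034e+19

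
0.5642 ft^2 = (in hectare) 5.242e-06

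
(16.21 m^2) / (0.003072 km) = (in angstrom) 5.277e+10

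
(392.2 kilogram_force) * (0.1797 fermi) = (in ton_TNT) 1.652e-22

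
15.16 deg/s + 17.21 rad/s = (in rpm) 166.9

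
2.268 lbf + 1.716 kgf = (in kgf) 2.745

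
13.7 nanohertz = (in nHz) 13.7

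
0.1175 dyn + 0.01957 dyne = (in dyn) 0.1371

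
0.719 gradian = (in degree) 0.6471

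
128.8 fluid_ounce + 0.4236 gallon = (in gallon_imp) 1.191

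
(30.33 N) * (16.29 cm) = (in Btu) 0.004683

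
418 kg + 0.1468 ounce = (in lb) 921.5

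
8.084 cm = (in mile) 5.023e-05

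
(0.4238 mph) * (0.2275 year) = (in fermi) 1.359e+21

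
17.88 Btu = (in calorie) 4509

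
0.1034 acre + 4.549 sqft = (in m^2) 418.9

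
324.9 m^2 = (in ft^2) 3497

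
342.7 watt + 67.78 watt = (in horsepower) 0.5505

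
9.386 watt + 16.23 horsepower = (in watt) 1.211e+04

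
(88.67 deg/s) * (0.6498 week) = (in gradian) 3.872e+07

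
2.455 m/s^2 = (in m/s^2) 2.455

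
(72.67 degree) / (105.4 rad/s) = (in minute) 0.0002006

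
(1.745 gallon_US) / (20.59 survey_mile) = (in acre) 4.926e-11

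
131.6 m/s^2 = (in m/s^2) 131.6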